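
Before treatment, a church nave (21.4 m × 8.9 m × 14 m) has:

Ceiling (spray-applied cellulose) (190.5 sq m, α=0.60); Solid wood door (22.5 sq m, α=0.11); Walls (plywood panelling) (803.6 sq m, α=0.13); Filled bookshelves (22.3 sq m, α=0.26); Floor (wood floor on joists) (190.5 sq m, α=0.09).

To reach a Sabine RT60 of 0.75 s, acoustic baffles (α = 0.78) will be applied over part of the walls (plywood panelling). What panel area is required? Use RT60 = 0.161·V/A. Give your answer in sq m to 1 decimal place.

504.9

Summing Sᵢαᵢ: 114.300 + 2.475 + 104.468 + 5.798 + 17.145 → A₁ = 244.186 sabins.
V = 2666.44 m³. Target absorption A₂ = 0.161 × 2666.44 / 0.75 = 572.396 sabins.
Absorption to add: 572.396 − 244.186 = 328.210 sabins.
Net gain per sq m: Δα = 0.78 − 0.13 = 0.65.
Panel area = 328.210 / 0.65 = 504.9 sq m.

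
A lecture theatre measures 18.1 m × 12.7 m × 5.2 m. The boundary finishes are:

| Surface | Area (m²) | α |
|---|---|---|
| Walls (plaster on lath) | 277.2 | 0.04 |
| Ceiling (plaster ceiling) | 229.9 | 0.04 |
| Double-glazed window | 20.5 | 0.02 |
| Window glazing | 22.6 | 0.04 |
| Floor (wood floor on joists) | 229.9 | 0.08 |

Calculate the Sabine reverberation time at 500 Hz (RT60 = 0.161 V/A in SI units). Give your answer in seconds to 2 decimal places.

4.81 sec

Equivalent absorption area: A = 277.2*0.04 + 229.9*0.04 + 20.5*0.02 + 22.6*0.04 + 229.9*0.08 = 39.990 m².
Room volume: 1195.324 m³.
RT60 = 0.161 · V / A = 0.161 × 1195.324 / 39.990 = 4.81 s.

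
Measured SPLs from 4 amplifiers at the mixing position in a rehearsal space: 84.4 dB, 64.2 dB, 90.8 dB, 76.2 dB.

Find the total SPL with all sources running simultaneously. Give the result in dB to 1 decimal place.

Sum in the linear (power) domain: Σ 10^(Lᵢ/10) = 10^(84.4/10) + 10^(64.2/10) + 10^(90.8/10) + 10^(76.2/10) = 1.522e+09.
L_total = 10·log₁₀(1.522e+09) = 91.8 dB.

91.8 dB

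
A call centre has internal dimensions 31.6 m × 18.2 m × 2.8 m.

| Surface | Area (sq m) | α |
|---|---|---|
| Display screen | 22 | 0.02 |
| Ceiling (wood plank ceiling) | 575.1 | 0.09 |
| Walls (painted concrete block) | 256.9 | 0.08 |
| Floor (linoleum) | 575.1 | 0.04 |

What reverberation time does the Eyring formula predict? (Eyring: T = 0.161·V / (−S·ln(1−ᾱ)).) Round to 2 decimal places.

S = Σ Sᵢ = 1429.1 sq m.
Σ(Sᵢαᵢ) = 22·0.02 + 575.1·0.09 + 256.9·0.08 + 575.1·0.04 = 95.755.
ᾱ = 95.755 / 1429.1 = 0.0670.
−S·ln(1−ᾱ) = −1429.1 × ln(1 − 0.0670) = 99.108.
V = 31.6 × 18.2 × 2.8 = 1610.336 m³.
RT60 = 0.161 × 1610.336 / 99.108 = 2.62 s.

2.62 seconds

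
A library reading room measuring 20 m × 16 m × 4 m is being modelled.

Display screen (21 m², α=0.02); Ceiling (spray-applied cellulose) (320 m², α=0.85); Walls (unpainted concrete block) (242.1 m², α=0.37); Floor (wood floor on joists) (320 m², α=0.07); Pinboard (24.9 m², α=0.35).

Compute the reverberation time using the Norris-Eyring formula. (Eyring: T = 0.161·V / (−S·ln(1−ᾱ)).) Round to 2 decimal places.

S = Σ Sᵢ = 928.0 m².
Σ(Sᵢαᵢ) = 21·0.02 + 320·0.85 + 242.1·0.37 + 320·0.07 + 24.9·0.35 = 393.112.
ᾱ = 393.112 / 928.0 = 0.4236.
−S·ln(1−ᾱ) = −928.0 × ln(1 − 0.4236) = 511.285.
V = 20 × 16 × 4 = 1280 m³.
T = 0.161·V/[−S·ln(1−ᾱ)] = 0.161·1280/511.285 = 0.40 s.

0.40 sec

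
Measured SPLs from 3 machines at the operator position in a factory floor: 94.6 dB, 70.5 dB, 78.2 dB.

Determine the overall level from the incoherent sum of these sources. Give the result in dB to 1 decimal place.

94.7 dB

Σ 10^(Lᵢ/10) = 2.961e+09.
Combined level = 10 log₁₀(2.961e+09) = 94.7 dB.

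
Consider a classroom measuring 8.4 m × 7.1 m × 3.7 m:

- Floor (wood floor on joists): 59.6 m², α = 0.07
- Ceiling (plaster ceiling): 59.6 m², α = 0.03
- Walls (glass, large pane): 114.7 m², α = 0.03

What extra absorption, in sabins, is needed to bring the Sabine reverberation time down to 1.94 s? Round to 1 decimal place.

8.9 sabins

A₁ = Σ Sᵢαᵢ = 59.6*0.07 + 59.6*0.03 + 114.7*0.03 = 9.401 sabins.
For T = 1.94 s, need A₂ = 0.161·V/T = 0.161·220.668/1.94 = 18.313 sabins.
Shortfall: 18.313 − 9.401 = 8.9 sabins.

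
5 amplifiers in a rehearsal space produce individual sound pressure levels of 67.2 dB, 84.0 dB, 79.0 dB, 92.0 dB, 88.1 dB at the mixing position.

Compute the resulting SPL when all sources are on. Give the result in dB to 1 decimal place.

Σ 10^(Lᵢ/10) = 2.566e+09.
Back to dB: 10·log₁₀ Σ = 94.1 dB.

94.1 dB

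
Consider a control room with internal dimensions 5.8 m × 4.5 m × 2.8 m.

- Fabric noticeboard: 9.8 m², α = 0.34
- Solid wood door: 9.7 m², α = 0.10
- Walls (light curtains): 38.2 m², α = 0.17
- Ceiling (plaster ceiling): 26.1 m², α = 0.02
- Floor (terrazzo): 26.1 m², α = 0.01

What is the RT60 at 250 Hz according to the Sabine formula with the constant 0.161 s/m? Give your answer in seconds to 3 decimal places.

A = Σ Sᵢαᵢ = 9.8·0.34 + 9.7·0.10 + 38.2·0.17 + 26.1·0.02 + 26.1·0.01 = 11.579 sabins.
Volume V = 5.8 × 4.5 × 2.8 = 73.08 m³.
RT60 = 0.161 · V / A = 0.161 × 73.08 / 11.579 = 1.016 s.

1.016 seconds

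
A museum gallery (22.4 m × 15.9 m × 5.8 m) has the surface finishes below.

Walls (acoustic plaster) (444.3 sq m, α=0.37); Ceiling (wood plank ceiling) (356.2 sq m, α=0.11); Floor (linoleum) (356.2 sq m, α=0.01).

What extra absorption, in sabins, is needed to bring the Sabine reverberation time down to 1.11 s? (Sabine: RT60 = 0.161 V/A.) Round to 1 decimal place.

Summing Sᵢαᵢ: 164.391 + 39.182 + 3.562 → A₁ = 207.135 sabins.
V = 2065.728 m³. Required absorption A₂ = 0.161 × 2065.728 / 1.11 = 299.624 sabins.
Additional absorption ΔA = 299.624 − 207.135 = 92.5 sabins.

92.5 sabins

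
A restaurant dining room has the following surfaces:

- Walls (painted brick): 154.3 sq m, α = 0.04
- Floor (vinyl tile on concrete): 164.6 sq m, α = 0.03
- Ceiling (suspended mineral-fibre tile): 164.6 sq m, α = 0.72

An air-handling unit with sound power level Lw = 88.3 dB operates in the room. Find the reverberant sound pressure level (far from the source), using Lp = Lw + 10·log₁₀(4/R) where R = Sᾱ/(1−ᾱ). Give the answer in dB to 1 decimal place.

71.8 dB

Σ(Sᵢαᵢ) = 154.3·0.04 + 164.6·0.03 + 164.6·0.72 = 129.622; total area S = 483.5 sq m.
ᾱ = 0.2681, so room constant R = A/(1−ᾱ) = 177.103 sq m.
Lp = Lw + 10 log₁₀(4/R) = 88.3 -16.46 = 71.8 dB.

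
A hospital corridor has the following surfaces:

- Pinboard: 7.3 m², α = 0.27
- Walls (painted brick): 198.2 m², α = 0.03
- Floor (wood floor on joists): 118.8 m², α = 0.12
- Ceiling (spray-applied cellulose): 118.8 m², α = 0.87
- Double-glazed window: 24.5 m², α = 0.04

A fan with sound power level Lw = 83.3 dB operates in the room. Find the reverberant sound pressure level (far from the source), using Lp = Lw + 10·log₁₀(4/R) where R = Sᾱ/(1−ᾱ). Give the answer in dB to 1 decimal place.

A = 126.509 sabins; S = 467.6 m².
ᾱ = 126.509/467.6 = 0.2705; R = Sᾱ/(1−ᾱ) = 126.509/(1−0.2705) = 173.419 m².
Lp = Lw + 10 log₁₀(4/R) = 83.3 -16.37 = 66.9 dB.

66.9 dB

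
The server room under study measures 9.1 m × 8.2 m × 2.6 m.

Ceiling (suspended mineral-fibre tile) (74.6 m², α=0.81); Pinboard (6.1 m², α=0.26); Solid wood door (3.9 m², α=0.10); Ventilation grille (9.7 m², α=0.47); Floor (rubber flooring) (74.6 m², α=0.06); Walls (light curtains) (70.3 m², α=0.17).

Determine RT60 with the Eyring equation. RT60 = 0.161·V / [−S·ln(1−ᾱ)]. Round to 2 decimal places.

0.30 s

S = Σ Sᵢ = 239.2 m².
Absorption A = 74.6×0.81 + 6.1×0.26 + 3.9×0.10 + 9.7×0.47 + 74.6×0.06 + 70.3×0.17 = 83.388 sabins.
Mean coefficient ᾱ = A/S = 0.3486.
−S·ln(1−ᾱ) = −239.2 × ln(1 − 0.3486) = 102.529.
V = 9.1 × 8.2 × 2.6 = 194.012 m³.
T = 0.161·V/[−S·ln(1−ᾱ)] = 0.161·194.012/102.529 = 0.30 s.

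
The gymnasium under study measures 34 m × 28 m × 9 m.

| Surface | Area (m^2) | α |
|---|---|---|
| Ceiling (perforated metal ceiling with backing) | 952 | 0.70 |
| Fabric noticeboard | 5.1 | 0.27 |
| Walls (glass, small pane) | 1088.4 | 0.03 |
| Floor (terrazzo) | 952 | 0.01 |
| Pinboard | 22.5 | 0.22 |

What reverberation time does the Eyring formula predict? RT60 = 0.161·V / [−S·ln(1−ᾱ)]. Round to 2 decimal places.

1.69 s

S = Σ Sᵢ = 3020.0 m^2.
Σ(Sᵢαᵢ) = 952·0.70 + 5.1·0.27 + 1088.4·0.03 + 952·0.01 + 22.5·0.22 = 714.899.
ᾱ = 714.899 / 3020.0 = 0.2367.
Eyring denominator: −S ln(1−ᾱ) = 815.715.
V = 34 × 28 × 9 = 8568 m³.
RT60 = 0.161 × 8568 / 815.715 = 1.69 s.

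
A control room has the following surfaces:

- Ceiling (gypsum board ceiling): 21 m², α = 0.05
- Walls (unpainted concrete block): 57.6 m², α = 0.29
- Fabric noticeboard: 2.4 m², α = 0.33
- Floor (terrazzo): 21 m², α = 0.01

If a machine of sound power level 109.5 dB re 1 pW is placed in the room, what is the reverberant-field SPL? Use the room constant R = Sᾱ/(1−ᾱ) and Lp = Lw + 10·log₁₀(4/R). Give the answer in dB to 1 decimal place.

101.9 dB

Σ(Sᵢαᵢ) = 21×0.05 + 57.6×0.29 + 2.4×0.33 + 21×0.01 = 18.756; total area S = 102.0 m².
ᾱ = 18.756/102.0 = 0.1839; R = Sᾱ/(1−ᾱ) = 18.756/(1−0.1839) = 22.982 m².
Lp = 109.5 + 10·log₁₀(4/22.982) = 109.5 + (-7.59) = 101.9 dB.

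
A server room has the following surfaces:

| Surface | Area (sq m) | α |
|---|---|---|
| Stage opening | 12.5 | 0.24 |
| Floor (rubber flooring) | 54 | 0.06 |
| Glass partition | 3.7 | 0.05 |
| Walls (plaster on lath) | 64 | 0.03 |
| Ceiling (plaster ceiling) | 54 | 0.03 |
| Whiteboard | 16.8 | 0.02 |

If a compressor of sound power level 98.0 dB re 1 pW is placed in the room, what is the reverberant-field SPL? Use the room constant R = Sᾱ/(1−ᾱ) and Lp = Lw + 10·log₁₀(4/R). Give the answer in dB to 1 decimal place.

A = 10.301 sabins; S = 205.0 sq m.
ᾱ = 10.301/205.0 = 0.0502; R = Sᾱ/(1−ᾱ) = 10.301/(1−0.0502) = 10.845 sq m.
Lp = Lw + 10 log₁₀(4/R) = 98.0 -4.33 = 93.7 dB.

93.7 dB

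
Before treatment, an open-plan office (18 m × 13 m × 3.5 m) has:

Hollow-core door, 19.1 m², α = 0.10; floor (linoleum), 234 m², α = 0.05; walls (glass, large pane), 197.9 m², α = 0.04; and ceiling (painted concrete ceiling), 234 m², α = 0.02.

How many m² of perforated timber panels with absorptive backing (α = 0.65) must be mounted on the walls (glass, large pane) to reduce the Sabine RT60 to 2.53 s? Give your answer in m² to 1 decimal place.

42.5

Total absorption A₁ = 19.1·0.10 + 234·0.05 + 197.9·0.04 + 234·0.02
  = 1.910 + 11.700 + 7.916 + 4.680 = 26.206 m² sabins.
V = 819 m³. Target absorption A₂ = 0.161 × 819 / 2.53 = 52.118 sabins.
Absorption to add: 52.118 − 26.206 = 25.912 sabins.
Each m² of panel replacing the walls (glass, large pane) adds (0.65 − 0.04) = 0.61 sabins.
Panel area = 25.912 / 0.61 = 42.5 m².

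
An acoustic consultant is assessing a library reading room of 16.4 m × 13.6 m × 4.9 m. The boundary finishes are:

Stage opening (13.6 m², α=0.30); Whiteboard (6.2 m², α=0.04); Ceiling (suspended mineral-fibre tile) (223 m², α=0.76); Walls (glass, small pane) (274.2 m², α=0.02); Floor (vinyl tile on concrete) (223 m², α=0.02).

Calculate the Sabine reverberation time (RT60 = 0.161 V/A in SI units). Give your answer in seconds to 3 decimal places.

Total absorption A = 13.6·0.30 + 6.2·0.04 + 223·0.76 + 274.2·0.02 + 223·0.02
  = 4.080 + 0.248 + 169.480 + 5.484 + 4.460 = 183.752 m² sabins.
V = 16.4·13.6·4.9 = 1092.896 m³.
T = 0.161 V/A = 0.161·1092.896/183.752 = 0.958 s.

0.958 seconds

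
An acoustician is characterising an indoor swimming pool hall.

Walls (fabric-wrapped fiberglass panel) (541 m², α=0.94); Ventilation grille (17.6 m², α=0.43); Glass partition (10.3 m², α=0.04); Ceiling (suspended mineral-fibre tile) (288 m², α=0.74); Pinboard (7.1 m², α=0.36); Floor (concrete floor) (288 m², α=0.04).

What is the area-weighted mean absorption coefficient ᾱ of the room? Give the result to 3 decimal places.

Total surface area S = 1152.0 m².
Weighted sum Σ Sα = 743.716.
ᾱ = 743.716 / 1152.0 = 0.646.

0.646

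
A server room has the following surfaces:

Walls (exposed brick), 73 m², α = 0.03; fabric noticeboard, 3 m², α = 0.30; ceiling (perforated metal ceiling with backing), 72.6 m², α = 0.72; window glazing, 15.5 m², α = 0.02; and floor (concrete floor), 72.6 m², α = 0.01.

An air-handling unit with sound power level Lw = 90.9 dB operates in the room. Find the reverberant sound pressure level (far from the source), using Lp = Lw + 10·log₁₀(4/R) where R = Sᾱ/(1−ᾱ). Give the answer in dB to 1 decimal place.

Σ(Sᵢαᵢ) = 73×0.03 + 3×0.30 + 72.6×0.72 + 15.5×0.02 + 72.6×0.01 = 56.398; total area S = 236.7 m².
ᾱ = 0.2383, so room constant R = A/(1−ᾱ) = 74.042 m².
Lp = Lw + 10 log₁₀(4/R) = 90.9 -12.67 = 78.2 dB.

78.2 dB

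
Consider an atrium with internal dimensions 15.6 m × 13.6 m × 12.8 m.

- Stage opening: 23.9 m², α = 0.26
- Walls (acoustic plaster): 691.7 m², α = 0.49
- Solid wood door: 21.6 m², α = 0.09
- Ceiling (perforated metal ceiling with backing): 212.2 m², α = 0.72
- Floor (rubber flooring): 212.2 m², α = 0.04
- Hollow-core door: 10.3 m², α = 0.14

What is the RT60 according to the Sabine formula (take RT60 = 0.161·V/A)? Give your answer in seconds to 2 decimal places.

0.86 s

Equivalent absorption area: A = 23.9×0.26 + 691.7×0.49 + 21.6×0.09 + 212.2×0.72 + 212.2×0.04 + 10.3×0.14 = 509.805 m².
Room volume: 2715.648 m³.
T = 0.161 V/A = 0.161·2715.648/509.805 = 0.86 s.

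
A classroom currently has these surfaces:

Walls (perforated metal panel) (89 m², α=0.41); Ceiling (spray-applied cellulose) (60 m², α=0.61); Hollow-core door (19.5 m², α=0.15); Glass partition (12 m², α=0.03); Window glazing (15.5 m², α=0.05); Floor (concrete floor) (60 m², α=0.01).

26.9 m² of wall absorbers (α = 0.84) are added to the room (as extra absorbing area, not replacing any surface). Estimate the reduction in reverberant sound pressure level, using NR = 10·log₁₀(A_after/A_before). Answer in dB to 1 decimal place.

Summing Sᵢαᵢ: 36.490 + 36.600 + 2.925 + 0.360 + 0.775 + 0.600 → A_before = 77.750 sabins.
Treatment contributes 26.9·0.84 = 22.596 sabins.
New total A_after = 100.346 sabins.
NR = 10·log₁₀(100.346/77.750) = 1.1 dB.

1.1 dB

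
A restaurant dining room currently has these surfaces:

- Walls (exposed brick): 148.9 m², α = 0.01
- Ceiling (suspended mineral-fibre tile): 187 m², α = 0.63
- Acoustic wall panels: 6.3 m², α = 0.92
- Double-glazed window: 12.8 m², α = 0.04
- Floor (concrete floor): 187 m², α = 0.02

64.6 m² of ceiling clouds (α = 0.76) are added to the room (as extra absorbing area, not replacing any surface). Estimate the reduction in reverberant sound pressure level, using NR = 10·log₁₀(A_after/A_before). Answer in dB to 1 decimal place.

1.4 dB

A_before = Σ Sᵢαᵢ = 148.9·0.01 + 187·0.63 + 6.3·0.92 + 12.8·0.04 + 187·0.02 = 129.347 sabins.
Treatment contributes 64.6·0.76 = 49.096 sabins.
New total A_after = 178.443 sabins.
Reduction = 10 log₁₀(A_after/A_before) = 10 log₁₀(1.3796) = 1.4 dB.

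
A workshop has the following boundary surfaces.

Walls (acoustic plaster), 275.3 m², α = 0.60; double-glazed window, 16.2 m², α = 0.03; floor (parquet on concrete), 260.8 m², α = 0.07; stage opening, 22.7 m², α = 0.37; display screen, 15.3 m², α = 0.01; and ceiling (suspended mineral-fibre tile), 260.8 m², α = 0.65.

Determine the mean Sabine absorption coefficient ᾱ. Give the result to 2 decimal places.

0.43

S = Σ Sᵢ = 275.3 + 16.2 + 260.8 + 22.7 + 15.3 + 260.8 = 851.1 m².
Weighted sum Σ Sα = 361.994.
ᾱ = 361.994 / 851.1 = 0.43.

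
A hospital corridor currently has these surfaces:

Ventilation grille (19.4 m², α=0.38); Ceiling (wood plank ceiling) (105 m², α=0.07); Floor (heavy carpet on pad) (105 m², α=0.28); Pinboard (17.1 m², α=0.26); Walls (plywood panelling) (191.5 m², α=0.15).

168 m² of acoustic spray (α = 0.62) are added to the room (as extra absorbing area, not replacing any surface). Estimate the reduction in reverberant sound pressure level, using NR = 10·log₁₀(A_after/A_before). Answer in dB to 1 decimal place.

Summing Sᵢαᵢ: 7.372 + 7.350 + 29.400 + 4.446 + 28.725 → A_before = 77.293 sabins.
Added absorption = 168 × 0.62 = 104.160 sabins.
A_after = 77.293 + 104.160 = 181.453 sabins.
NR = 10·log₁₀(181.453/77.293) = 3.7 dB.

3.7 dB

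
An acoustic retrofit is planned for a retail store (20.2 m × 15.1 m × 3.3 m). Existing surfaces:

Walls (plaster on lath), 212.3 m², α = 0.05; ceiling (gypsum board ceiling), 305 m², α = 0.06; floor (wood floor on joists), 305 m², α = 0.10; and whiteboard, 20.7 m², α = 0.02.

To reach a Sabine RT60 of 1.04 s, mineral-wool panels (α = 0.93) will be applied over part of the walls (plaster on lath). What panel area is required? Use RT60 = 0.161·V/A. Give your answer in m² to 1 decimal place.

109.1

Total absorption A₁ = 212.3*0.05 + 305*0.06 + 305*0.10 + 20.7*0.02
  = 10.615 + 18.300 + 30.500 + 0.414 = 59.829 m² sabins.
Required A₂ = 0.161·1006.566/1.04 = 155.824 sabins.
ΔA needed = 155.824 − 59.829 = 95.995 sabins.
Each m² of panel replacing the walls (plaster on lath) adds (0.93 − 0.05) = 0.88 sabins.
Area = ΔA/Δα = 95.995/0.88 = 109.1 m².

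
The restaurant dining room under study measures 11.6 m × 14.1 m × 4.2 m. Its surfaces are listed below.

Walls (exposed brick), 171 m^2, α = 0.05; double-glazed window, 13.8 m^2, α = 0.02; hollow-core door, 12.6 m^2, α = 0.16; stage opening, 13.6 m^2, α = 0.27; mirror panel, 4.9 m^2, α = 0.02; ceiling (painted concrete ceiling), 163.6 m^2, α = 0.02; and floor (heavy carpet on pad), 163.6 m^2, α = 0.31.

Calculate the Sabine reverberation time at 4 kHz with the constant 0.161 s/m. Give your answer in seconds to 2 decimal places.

1.61 s

A = Σ Sᵢαᵢ = 171×0.05 + 13.8×0.02 + 12.6×0.16 + 13.6×0.27 + 4.9×0.02 + 163.6×0.02 + 163.6×0.31 = 68.600 sabins.
V = 11.6·14.1·4.2 = 686.952 m³.
T = 0.161 V/A = 0.161·686.952/68.600 = 1.61 s.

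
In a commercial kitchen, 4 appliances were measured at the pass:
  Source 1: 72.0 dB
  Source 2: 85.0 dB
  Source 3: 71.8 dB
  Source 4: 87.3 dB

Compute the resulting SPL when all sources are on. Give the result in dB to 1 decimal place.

89.5 dB

Σ 10^(Lᵢ/10) = 8.842e+08.
Back to dB: 10·log₁₀ Σ = 89.5 dB.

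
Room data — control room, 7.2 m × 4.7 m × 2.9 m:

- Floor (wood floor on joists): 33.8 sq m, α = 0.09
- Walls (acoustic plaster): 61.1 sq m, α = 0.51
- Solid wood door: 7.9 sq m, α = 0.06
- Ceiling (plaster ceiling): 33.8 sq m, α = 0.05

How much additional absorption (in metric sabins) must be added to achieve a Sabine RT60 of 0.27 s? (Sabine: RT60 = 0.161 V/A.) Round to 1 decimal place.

Total absorption A₁ = 33.8×0.09 + 61.1×0.51 + 7.9×0.06 + 33.8×0.05
  = 3.042 + 31.161 + 0.474 + 1.690 = 36.367 sq m sabins.
V = 98.136 m³. Required absorption A₂ = 0.161 × 98.136 / 0.27 = 58.518 sabins.
Shortfall: 58.518 − 36.367 = 22.2 sabins.

22.2 sabins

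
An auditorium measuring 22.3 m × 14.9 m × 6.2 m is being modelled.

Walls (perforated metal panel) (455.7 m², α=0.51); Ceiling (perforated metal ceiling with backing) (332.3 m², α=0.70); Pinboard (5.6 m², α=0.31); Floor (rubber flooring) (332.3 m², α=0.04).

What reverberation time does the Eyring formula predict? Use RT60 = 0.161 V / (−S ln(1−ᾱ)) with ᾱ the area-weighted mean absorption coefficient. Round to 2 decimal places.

S = Σ Sᵢ = 1125.9 m².
Σ(Sᵢαᵢ) = 455.7×0.51 + 332.3×0.70 + 5.6×0.31 + 332.3×0.04 = 480.045.
ᾱ = 480.045 / 1125.9 = 0.4264.
Eyring denominator: −S ln(1−ᾱ) = 625.801.
V = 22.3 × 14.9 × 6.2 = 2060.074 m³.
RT60 = 0.161 × 2060.074 / 625.801 = 0.53 s.

0.53 seconds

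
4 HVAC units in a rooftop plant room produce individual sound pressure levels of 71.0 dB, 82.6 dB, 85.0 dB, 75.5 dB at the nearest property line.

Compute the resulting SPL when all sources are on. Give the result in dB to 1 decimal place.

87.4 dB

Sum in the linear (power) domain: Σ 10^(Lᵢ/10) = 10^(71.0/10) + 10^(82.6/10) + 10^(85.0/10) + 10^(75.5/10) = 5.463e+08.
Back to dB: 10·log₁₀ Σ = 87.4 dB.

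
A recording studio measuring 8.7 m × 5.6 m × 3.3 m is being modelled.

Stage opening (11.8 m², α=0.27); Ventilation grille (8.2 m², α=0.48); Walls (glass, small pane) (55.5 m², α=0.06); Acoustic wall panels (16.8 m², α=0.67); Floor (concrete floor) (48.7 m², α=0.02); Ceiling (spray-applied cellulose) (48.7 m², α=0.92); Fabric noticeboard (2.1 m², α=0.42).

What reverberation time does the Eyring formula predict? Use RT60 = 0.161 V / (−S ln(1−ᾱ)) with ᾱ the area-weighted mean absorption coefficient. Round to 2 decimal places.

0.31 sec

Total surface area S = 11.8 + 8.2 + 55.5 + 16.8 + 48.7 + 48.7 + 2.1 = 191.8 m².
Absorption A = 11.8×0.27 + 8.2×0.48 + 55.5×0.06 + 16.8×0.67 + 48.7×0.02 + 48.7×0.92 + 2.1×0.42 = 68.368 sabins.
Mean coefficient ᾱ = A/S = 0.3565.
Eyring denominator: −S ln(1−ᾱ) = 84.552.
V = 8.7 × 5.6 × 3.3 = 160.776 m³.
RT60 = 0.161 × 160.776 / 84.552 = 0.31 s.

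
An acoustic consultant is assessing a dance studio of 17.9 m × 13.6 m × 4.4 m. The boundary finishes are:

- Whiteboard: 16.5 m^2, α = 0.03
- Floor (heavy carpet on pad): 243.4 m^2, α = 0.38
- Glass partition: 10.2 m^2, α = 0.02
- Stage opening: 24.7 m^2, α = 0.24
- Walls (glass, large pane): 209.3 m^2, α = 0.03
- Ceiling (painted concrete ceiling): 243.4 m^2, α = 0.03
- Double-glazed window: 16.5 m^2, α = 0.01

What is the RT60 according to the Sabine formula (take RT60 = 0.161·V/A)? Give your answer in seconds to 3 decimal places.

Summing Sᵢαᵢ: 0.495 + 92.492 + 0.204 + 5.928 + 6.279 + 7.302 + 0.165 → A = 112.865 sabins.
Volume V = 17.9 × 13.6 × 4.4 = 1071.136 m³.
RT60 = 0.161 · V / A = 0.161 × 1071.136 / 112.865 = 1.528 s.

1.528 s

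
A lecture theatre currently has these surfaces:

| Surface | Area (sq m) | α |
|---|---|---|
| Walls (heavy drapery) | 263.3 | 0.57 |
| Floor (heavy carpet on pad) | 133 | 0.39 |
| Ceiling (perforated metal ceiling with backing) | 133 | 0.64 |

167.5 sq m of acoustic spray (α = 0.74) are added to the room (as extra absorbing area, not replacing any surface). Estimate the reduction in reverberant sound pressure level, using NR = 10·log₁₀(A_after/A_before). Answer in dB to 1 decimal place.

1.6 dB

A_before = Σ Sᵢαᵢ = 263.3*0.57 + 133*0.39 + 133*0.64 = 287.071 sabins.
Added absorption = 167.5 × 0.74 = 123.950 sabins.
A_after = 287.071 + 123.950 = 411.021 sabins.
Reduction = 10 log₁₀(A_after/A_before) = 10 log₁₀(1.4318) = 1.6 dB.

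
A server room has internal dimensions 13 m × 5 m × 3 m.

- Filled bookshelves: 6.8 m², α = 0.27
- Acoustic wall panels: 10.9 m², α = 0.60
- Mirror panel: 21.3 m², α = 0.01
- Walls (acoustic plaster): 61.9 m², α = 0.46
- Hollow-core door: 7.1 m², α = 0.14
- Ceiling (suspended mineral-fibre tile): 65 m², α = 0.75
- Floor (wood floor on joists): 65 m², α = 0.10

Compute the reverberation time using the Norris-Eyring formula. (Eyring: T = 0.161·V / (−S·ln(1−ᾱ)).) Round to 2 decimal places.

0.27 s

S = Σ Sᵢ = 238.0 m².
Absorption A = 6.8·0.27 + 10.9·0.60 + 21.3·0.01 + 61.9·0.46 + 7.1·0.14 + 65·0.75 + 65·0.10 = 93.307 sabins.
ᾱ = 93.307 / 238.0 = 0.3920.
Eyring denominator: −S ln(1−ᾱ) = 118.424.
V = 13 × 5 × 3 = 195 m³.
RT60 = 0.161 × 195 / 118.424 = 0.27 s.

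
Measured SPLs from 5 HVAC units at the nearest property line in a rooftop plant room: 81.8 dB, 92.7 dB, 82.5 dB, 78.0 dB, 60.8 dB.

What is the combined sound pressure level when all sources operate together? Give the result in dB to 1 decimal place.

Sum in the linear (power) domain: Σ 10^(Lᵢ/10) = 10^(81.8/10) + 10^(92.7/10) + 10^(82.5/10) + 10^(78.0/10) + 10^(60.8/10) = 2.256e+09.
L_total = 10·log₁₀(2.256e+09) = 93.5 dB.

93.5 dB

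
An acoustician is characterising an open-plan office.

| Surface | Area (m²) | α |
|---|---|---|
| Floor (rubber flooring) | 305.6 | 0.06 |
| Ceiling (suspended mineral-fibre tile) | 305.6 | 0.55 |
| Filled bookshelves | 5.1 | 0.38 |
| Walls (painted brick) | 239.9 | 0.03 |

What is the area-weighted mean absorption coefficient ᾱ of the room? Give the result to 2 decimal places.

S = Σ Sᵢ = 305.6 + 305.6 + 5.1 + 239.9 = 856.2 m².
Σ(Sᵢαᵢ) = 305.6×0.06 + 305.6×0.55 + 5.1×0.38 + 239.9×0.03 = 195.551.
ᾱ = A/S = 0.23.

0.23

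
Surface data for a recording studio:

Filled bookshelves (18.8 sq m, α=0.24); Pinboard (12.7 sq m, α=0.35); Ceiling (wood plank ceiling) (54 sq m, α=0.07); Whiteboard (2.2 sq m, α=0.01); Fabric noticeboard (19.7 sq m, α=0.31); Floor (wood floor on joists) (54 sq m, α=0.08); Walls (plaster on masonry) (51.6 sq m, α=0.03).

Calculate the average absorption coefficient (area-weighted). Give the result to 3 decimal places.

0.116

Total surface area S = 213.0 sq m.
A = 18.8*0.24 + 12.7*0.35 + 54*0.07 + 2.2*0.01 + 19.7*0.31 + 54*0.08 + 51.6*0.03 = 24.734 sabins.
ᾱ = A/S = 0.116.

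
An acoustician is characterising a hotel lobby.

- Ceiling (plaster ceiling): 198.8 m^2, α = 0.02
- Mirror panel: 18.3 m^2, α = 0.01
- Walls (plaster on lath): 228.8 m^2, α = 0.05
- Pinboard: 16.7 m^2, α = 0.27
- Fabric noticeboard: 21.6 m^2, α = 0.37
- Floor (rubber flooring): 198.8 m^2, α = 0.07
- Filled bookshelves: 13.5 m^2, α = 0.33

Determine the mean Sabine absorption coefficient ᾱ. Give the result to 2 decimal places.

0.07

Total surface area S = 696.5 m^2.
A = 198.8*0.02 + 18.3*0.01 + 228.8*0.05 + 16.7*0.27 + 21.6*0.37 + 198.8*0.07 + 13.5*0.33 = 46.471 sabins.
ᾱ = 46.471 / 696.5 = 0.07.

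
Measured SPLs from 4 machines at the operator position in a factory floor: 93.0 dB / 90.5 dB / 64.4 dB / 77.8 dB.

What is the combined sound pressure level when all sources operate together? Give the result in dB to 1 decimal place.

95.0 dB

Σ 10^(Lᵢ/10) = 3.18e+09.
L_total = 10·log₁₀(3.18e+09) = 95.0 dB.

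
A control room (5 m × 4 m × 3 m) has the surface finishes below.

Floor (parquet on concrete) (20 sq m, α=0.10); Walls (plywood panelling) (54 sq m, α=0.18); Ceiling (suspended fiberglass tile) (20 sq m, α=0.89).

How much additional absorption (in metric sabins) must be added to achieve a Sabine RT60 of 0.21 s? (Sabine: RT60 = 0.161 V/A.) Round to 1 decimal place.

Summing Sᵢαᵢ: 2.000 + 9.720 + 17.800 → A₁ = 29.520 sabins.
Target A₂ = 0.161·60/0.21 = 46.000 sabins (V = 60 m³).
ΔA = A₂ − A₁ = 46.000 − 29.520 = 16.5 sabins.

16.5 sabins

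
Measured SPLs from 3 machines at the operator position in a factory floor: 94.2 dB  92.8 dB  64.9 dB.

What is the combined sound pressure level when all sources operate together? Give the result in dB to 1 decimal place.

Σ 10^(Lᵢ/10) = 4.539e+09.
L_total = 10·log₁₀(4.539e+09) = 96.6 dB.

96.6 dB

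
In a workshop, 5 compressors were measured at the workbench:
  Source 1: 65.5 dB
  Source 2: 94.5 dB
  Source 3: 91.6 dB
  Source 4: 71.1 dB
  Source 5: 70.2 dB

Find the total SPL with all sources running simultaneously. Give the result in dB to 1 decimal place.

Sum in the linear (power) domain: Σ 10^(Lᵢ/10) = 10^(65.5/10) + 10^(94.5/10) + 10^(91.6/10) + 10^(71.1/10) + 10^(70.2/10) = 4.291e+09.
Combined level = 10 log₁₀(4.291e+09) = 96.3 dB.

96.3 dB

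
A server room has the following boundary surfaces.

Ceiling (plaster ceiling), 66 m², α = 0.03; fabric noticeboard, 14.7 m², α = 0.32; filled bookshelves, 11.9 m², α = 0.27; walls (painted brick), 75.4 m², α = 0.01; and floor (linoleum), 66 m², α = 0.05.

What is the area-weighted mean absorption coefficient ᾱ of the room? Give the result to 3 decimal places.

S = Σ Sᵢ = 66 + 14.7 + 11.9 + 75.4 + 66 = 234.0 m².
Σ(Sᵢαᵢ) = 66·0.03 + 14.7·0.32 + 11.9·0.27 + 75.4·0.01 + 66·0.05 = 13.951.
ᾱ = 13.951 / 234.0 = 0.060.

0.060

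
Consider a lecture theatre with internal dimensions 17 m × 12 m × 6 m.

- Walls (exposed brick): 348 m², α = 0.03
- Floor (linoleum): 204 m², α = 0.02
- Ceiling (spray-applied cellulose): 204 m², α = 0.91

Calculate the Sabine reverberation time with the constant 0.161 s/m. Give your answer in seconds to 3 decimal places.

0.985 s

Equivalent absorption area: A = 348·0.03 + 204·0.02 + 204·0.91 = 200.160 m².
Room volume: 1224 m³.
RT60 = 0.161 · V / A = 0.161 × 1224 / 200.160 = 0.985 s.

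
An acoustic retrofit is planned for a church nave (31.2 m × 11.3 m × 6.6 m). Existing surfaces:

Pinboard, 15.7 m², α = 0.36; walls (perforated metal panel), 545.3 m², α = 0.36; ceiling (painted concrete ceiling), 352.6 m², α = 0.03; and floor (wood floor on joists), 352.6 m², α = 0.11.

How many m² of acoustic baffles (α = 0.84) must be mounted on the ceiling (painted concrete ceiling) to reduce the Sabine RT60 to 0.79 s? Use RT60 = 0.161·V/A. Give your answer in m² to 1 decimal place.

A₁ = Σ Sᵢαᵢ = 15.7*0.36 + 545.3*0.36 + 352.6*0.03 + 352.6*0.11 = 251.324 sabins.
Required A₂ = 0.161·2326.896/0.79 = 474.216 sabins.
ΔA needed = 474.216 − 251.324 = 222.892 sabins.
Each m² of panel replacing the ceiling (painted concrete ceiling) adds (0.84 − 0.03) = 0.81 sabins.
Area = ΔA/Δα = 222.892/0.81 = 275.2 m².

275.2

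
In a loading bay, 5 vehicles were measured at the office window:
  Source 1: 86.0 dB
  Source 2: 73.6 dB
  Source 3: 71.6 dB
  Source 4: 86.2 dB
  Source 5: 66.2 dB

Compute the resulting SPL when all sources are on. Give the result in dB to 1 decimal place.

89.3 dB

Converting to relative power and adding: 10^(86.0/10) + 10^(73.6/10) + 10^(71.6/10) + 10^(86.2/10) + 10^(66.2/10) = 8.565e+08.
L_total = 10·log₁₀(8.565e+08) = 89.3 dB.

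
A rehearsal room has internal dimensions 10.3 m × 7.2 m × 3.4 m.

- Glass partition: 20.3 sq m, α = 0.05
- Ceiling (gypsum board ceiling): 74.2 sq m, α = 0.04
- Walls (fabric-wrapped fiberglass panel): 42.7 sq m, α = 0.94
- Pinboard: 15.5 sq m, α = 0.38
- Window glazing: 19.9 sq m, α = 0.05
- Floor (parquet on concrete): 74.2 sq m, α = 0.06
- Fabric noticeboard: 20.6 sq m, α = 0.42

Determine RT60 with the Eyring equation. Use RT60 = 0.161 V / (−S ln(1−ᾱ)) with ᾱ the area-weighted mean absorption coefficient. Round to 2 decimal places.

S = Σ Sᵢ = 267.4 sq m.
Absorption A = 20.3·0.05 + 74.2·0.04 + 42.7·0.94 + 15.5·0.38 + 19.9·0.05 + 74.2·0.06 + 20.6·0.42 = 64.110 sabins.
ᾱ = 64.110 / 267.4 = 0.2398.
−S·ln(1−ᾱ) = −267.4 × ln(1 − 0.2398) = 73.314.
V = 10.3 × 7.2 × 3.4 = 252.144 m³.
T = 0.161·V/[−S·ln(1−ᾱ)] = 0.161·252.144/73.314 = 0.55 s.

0.55 s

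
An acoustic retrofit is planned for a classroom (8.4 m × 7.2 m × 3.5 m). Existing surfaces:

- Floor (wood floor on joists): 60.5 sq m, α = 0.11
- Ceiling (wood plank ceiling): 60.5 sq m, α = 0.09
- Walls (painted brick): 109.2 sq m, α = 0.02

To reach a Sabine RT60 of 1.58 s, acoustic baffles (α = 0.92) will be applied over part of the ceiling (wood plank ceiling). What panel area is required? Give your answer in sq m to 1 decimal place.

Summing Sᵢαᵢ: 6.655 + 5.445 + 2.184 → A₁ = 14.284 sabins.
Required A₂ = 0.161·211.68/1.58 = 21.570 sabins.
ΔA needed = 21.570 − 14.284 = 7.286 sabins.
Each sq m of panel replacing the ceiling (wood plank ceiling) adds (0.92 − 0.09) = 0.83 sabins.
Area = ΔA/Δα = 7.286/0.83 = 8.8 sq m.

8.8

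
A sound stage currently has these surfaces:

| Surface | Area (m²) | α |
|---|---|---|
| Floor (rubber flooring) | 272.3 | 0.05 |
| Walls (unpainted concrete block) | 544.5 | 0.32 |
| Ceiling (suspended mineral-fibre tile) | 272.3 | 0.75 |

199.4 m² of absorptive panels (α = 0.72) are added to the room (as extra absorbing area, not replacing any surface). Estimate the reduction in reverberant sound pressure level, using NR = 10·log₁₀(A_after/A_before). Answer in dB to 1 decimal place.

Equivalent absorption area: A_before = 272.3*0.05 + 544.5*0.32 + 272.3*0.75 = 392.080 m².
Added absorption = 199.4 × 0.72 = 143.568 sabins.
New total A_after = 535.648 sabins.
Reduction = 10 log₁₀(A_after/A_before) = 10 log₁₀(1.3662) = 1.4 dB.

1.4 dB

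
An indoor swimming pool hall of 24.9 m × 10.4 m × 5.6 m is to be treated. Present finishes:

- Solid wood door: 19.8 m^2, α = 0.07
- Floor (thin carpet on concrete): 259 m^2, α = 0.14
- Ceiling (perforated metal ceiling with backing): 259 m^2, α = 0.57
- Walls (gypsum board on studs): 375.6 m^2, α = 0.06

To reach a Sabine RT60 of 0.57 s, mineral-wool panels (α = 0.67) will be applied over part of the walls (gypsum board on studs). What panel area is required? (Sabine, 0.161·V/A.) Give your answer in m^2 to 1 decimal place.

330.8

Total absorption A₁ = 19.8*0.07 + 259*0.14 + 259*0.57 + 375.6*0.06
  = 1.386 + 36.260 + 147.630 + 22.536 = 207.812 m^2 sabins.
Required A₂ = 0.161·1450.176/0.57 = 409.611 sabins.
ΔA needed = 409.611 − 207.812 = 201.799 sabins.
Net gain per m^2: Δα = 0.67 − 0.06 = 0.61.
Area = ΔA/Δα = 201.799/0.61 = 330.8 m^2.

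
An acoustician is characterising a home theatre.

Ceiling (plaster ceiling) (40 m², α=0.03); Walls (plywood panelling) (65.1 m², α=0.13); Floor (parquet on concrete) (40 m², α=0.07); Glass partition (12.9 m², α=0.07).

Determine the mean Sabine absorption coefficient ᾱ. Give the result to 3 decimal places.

0.085

Total surface area S = 158.0 m².
A = 40*0.03 + 65.1*0.13 + 40*0.07 + 12.9*0.07 = 13.366 sabins.
ᾱ = 13.366 / 158.0 = 0.085.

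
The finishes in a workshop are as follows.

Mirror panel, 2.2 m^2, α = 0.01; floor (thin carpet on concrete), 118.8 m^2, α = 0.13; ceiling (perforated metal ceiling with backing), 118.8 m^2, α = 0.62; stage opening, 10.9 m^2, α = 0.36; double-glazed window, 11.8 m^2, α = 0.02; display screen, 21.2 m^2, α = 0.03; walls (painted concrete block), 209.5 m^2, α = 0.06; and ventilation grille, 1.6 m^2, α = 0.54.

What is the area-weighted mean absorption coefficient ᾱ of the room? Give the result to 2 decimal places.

Total surface area S = 494.8 m^2.
Weighted sum Σ Sα = 107.352.
ᾱ = 107.352 / 494.8 = 0.22.

0.22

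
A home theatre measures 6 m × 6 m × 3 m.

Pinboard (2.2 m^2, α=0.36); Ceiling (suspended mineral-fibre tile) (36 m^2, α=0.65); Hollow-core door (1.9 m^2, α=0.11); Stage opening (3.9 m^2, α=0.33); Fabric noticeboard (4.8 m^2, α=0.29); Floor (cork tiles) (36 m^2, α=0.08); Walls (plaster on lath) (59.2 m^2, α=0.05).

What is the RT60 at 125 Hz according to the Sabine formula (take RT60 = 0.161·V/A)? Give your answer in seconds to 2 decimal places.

0.53 sec

Total absorption A = 2.2*0.36 + 36*0.65 + 1.9*0.11 + 3.9*0.33 + 4.8*0.29 + 36*0.08 + 59.2*0.05
  = 0.792 + 23.400 + 0.209 + 1.287 + 1.392 + 2.880 + 2.960 = 32.920 m^2 sabins.
Volume V = 6 × 6 × 3 = 108 m³.
RT60 = 0.161 · V / A = 0.161 × 108 / 32.920 = 0.53 s.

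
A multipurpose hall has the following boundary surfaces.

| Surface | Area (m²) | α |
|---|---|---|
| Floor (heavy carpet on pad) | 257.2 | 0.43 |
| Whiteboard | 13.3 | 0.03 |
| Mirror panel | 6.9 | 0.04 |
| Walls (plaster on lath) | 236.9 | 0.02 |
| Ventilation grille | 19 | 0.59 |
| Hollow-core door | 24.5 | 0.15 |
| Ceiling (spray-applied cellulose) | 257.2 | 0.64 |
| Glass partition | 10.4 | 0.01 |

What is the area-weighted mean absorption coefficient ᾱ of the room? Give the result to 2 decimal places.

0.36

Total surface area S = 825.4 m².
Weighted sum Σ Sα = 295.606.
ᾱ = A/S = 0.36.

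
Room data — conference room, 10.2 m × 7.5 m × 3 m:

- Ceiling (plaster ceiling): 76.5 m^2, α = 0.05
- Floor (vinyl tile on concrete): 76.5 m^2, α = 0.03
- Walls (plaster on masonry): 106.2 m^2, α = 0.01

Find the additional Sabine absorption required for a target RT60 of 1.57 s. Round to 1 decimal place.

Summing Sᵢαᵢ: 3.825 + 2.295 + 1.062 → A₁ = 7.182 sabins.
Target A₂ = 0.161·229.5/1.57 = 23.535 sabins (V = 229.5 m³).
Shortfall: 23.535 − 7.182 = 16.4 sabins.

16.4 sabins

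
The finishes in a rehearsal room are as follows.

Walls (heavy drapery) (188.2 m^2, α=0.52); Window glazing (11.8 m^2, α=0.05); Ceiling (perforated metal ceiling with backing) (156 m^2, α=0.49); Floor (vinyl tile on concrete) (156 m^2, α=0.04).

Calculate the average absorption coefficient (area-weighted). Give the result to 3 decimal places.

0.354

S = Σ Sᵢ = 188.2 + 11.8 + 156 + 156 = 512.0 m^2.
Weighted sum Σ Sα = 181.134.
ᾱ = 181.134 / 512.0 = 0.354.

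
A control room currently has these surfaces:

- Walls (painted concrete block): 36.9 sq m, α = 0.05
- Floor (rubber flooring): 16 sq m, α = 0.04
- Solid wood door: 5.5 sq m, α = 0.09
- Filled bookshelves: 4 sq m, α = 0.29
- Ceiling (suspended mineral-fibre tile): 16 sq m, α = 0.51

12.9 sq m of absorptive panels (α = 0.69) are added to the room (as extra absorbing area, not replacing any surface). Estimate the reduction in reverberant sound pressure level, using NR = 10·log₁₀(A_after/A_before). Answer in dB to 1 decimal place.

2.4 dB

A_before = Σ Sᵢαᵢ = 36.9*0.05 + 16*0.04 + 5.5*0.09 + 4*0.29 + 16*0.51 = 12.300 sabins.
Treatment contributes 12.9·0.69 = 8.901 sabins.
A_after = 12.300 + 8.901 = 21.201 sabins.
Reduction = 10 log₁₀(A_after/A_before) = 10 log₁₀(1.7237) = 2.4 dB.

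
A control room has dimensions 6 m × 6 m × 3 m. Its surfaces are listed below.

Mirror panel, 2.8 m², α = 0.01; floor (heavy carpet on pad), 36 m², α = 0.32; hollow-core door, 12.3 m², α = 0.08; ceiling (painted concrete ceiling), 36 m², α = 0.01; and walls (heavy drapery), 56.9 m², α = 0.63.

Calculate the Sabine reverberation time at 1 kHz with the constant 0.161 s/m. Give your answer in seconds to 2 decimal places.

A = Σ Sᵢαᵢ = 2.8×0.01 + 36×0.32 + 12.3×0.08 + 36×0.01 + 56.9×0.63 = 48.739 sabins.
V = 6·6·3 = 108 m³.
RT60 = 0.161 · V / A = 0.161 × 108 / 48.739 = 0.36 s.

0.36 s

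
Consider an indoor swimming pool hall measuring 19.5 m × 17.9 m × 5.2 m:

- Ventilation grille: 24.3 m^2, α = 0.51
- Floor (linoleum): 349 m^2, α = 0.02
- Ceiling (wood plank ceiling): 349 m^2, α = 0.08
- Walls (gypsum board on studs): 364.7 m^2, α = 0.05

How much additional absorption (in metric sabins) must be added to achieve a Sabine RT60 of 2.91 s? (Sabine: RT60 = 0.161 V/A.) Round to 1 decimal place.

34.9 sabins

A₁ = Σ Sᵢαᵢ = 24.3·0.51 + 349·0.02 + 349·0.08 + 364.7·0.05 = 65.528 sabins.
For T = 2.91 s, need A₂ = 0.161·V/T = 0.161·1815.06/2.91 = 100.421 sabins.
Shortfall: 100.421 − 65.528 = 34.9 sabins.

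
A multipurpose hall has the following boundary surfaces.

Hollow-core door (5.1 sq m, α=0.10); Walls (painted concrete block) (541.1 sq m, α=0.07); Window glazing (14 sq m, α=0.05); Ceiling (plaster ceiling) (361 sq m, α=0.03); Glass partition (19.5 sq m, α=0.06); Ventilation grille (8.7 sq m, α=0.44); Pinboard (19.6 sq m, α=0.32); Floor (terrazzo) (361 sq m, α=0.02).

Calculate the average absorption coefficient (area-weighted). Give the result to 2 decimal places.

S = Σ Sᵢ = 5.1 + 541.1 + 14 + 361 + 19.5 + 8.7 + 19.6 + 361 = 1330.0 sq m.
Σ(Sᵢαᵢ) = 5.1·0.10 + 541.1·0.07 + 14·0.05 + 361·0.03 + 19.5·0.06 + 8.7·0.44 + 19.6·0.32 + 361·0.02 = 68.407.
ᾱ = A/S = 0.05.

0.05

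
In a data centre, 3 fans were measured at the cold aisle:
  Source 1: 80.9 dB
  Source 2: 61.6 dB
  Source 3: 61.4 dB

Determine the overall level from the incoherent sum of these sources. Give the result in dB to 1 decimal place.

81.0 dB

Sum in the linear (power) domain: Σ 10^(Lᵢ/10) = 10^(80.9/10) + 10^(61.6/10) + 10^(61.4/10) = 1.259e+08.
Back to dB: 10·log₁₀ Σ = 81.0 dB.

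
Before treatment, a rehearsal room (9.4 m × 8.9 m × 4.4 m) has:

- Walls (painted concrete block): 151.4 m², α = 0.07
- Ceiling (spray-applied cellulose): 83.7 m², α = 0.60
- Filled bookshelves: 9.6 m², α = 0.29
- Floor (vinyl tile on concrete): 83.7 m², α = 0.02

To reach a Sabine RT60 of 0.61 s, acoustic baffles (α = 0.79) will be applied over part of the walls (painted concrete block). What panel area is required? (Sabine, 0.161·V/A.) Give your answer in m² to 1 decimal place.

44.3

A₁ = Σ Sᵢαᵢ = 151.4×0.07 + 83.7×0.60 + 9.6×0.29 + 83.7×0.02 = 65.276 sabins.
V = 368.104 m³. Target absorption A₂ = 0.161 × 368.104 / 0.61 = 97.155 sabins.
ΔA needed = 97.155 − 65.276 = 31.879 sabins.
Each m² of panel replacing the walls (painted concrete block) adds (0.79 − 0.07) = 0.72 sabins.
Panel area = 31.879 / 0.72 = 44.3 m².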